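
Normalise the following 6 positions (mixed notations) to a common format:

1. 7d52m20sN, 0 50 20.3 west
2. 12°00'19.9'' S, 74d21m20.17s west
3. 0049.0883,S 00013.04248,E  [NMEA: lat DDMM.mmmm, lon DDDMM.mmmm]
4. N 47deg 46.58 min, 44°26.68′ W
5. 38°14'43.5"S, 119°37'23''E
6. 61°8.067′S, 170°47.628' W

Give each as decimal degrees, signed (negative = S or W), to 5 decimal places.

Point 1:
  Lat: 7° + 52/60 + 20/3600 = 7 + 0.866667 + 0.005556 = 7.872222
  N → positive
  Lon: 0 + 50/60 + 20.3/3600 = 0.838972
  W ⇒ negate
Point 2:
  φ: 12° + 0/60 + 19.9/3600 = 12 + 0.000000 + 0.005528 = 12.005528
  S ⇒ negate
  Longitude: 74 + 21/60 + 20.17/3600 = 74.355603
  W → negative
Point 3:
  φ: split at 2 digits → 00° and 49.0883′; 0 + 49.0883/60 = 0.818138
  S ⇒ negate
  Lon: split at 3 digits → 000° and 13.04248′; 0 + 13.04248/60 = 0.217375
  E → positive
Point 4:
  Latitude: 47 + 46.58/60 = 47.776333
  N ⇒ keep positive
  Longitude: 44 + 26.68/60 = 44.444667
  hemisphere W, so the sign is −
Point 5:
  Lat: 38° + 14/60 + 43.5/3600 = 38 + 0.233333 + 0.012083 = 38.245417
  hemisphere S, so the sign is −
  λ: 119 + 37/60 + 23/3600 = 119.623056
  E → positive
Point 6:
  Lat: 61 + 8.067/60 = 61.134450
  S ⇒ negate
  λ: 47.628′ = 0.793800°; total 170.793800
  W ⇒ negate

1. 7.87222, -0.83897
2. -12.00553, -74.35560
3. -0.81814, 0.21737
4. 47.77633, -44.44467
5. -38.24542, 119.62306
6. -61.13445, -170.79380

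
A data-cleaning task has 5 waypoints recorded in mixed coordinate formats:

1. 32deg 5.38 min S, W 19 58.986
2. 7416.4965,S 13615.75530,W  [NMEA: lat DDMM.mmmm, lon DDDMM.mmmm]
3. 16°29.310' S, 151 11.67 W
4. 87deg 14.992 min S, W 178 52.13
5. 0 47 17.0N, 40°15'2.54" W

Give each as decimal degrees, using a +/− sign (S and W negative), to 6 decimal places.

1. -32.089667, -19.983100
2. -74.274942, -136.262588
3. -16.488500, -151.194500
4. -87.249867, -178.868833
5. 0.788056, -40.250706

Point 1:
  Lat: 32 + 5.38/60 = 32.0896667
  S → negative
  λ: 58.986′ = 0.983100°; total 19.9831000
  W ⇒ negate
Point 2:
  φ: degrees = first 2 digits = 74, minutes = 16.4965; 74 + 16.4965/60 = 74.2749417
  S → negative
  λ: split at 3 digits → 136° and 15.7553′; 136 + 15.7553/60 = 136.2625883
  hemisphere W, so the sign is −
Point 3:
  Lat: 29.31′ = 0.488500°; total 16.4885000
  S → negative
  Longitude: 11.67′ = 0.194500°; total 151.1945000
  hemisphere W, so the sign is −
Point 4:
  Lat: 14.992′ = 0.249867°; total 87.2498667
  S ⇒ negate
  λ: 52.13′ = 0.868833°; total 178.8688333
  W → negative
Point 5:
  φ: 0° + 47/60 + 17/3600 = 0 + 0.783333 + 0.004722 = 0.7880556
  N ⇒ keep positive
  Longitude: 40 + 15/60 + 2.54/3600 = 40.2507056
  W → negative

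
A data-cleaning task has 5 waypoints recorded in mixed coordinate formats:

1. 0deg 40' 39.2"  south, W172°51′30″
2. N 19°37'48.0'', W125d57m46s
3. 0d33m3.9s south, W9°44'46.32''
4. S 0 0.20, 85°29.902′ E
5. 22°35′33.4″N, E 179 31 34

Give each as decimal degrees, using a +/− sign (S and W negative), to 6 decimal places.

1. -0.677556, -172.858333
2. 19.630000, -125.962778
3. -0.551083, -9.746200
4. -0.003333, 85.498367
5. 22.592611, 179.526111

Point 1:
  Lat: 40′ + 39.2″ = 40.65333′; 0 + 40.65333/60 = 0.6775556
  S → negative
  λ: 172 + 51/60 + 30/3600 = 172.8583333
  hemisphere W, so the sign is −
Point 2:
  Lat: 19° + 37/60 + 48/3600 = 19 + 0.616667 + 0.013333 = 19.6300000
  N ⇒ keep positive
  Lon: 57′ + 46″ = 57.76667′; 125 + 57.76667/60 = 125.9627778
  W → negative
Point 3:
  Lat: 33′ + 3.9″ = 33.06500′; 0 + 33.06500/60 = 0.5510833
  hemisphere S, so the sign is −
  Lon: 44′ + 46.32″ = 44.77200′; 9 + 44.77200/60 = 9.7462000
  W → negative
Point 4:
  φ: 0.2′ = 0.003333°; total 0.0033333
  S → negative
  λ: 29.902′ = 0.498367°; total 85.4983667
  E → positive
Point 5:
  φ: 22° + 35/60 + 33.4/3600 = 22 + 0.583333 + 0.009278 = 22.5926111
  N ⇒ keep positive
  Lon: 31′ + 34″ = 31.56667′; 179 + 31.56667/60 = 179.5261111
  E ⇒ keep positive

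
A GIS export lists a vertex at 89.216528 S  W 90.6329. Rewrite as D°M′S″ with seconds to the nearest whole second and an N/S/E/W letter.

89°13′0″ S, 90°37′58″ W

Latitude: whole degrees 89; 12.99168′ → 12′ and 59.50″
rounding gives 60″ → carry → 89°13′0″
Lon: whole degrees 90; 37.97400′ → 37′ and 58.44″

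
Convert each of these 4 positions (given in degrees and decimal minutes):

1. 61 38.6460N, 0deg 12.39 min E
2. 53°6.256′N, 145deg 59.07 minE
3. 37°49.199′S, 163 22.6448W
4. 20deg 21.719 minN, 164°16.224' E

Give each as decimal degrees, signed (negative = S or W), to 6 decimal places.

Point 1:
  Latitude: 38.646′ = 0.644100°; total 61.6441000
  N ⇒ keep positive
  λ: 0 + 12.39/60 = 0.2065000
  E ⇒ keep positive
Point 2:
  Latitude: 53 + 6.256/60 = 53.1042667
  N ⇒ keep positive
  Longitude: 145 + 59.07/60 = 145.9845000
  E ⇒ keep positive
Point 3:
  Latitude: 37 + 49.199/60 = 37.8199833
  hemisphere S, so the sign is −
  λ: 22.6448′ = 0.377413°; total 163.3774133
  W → negative
Point 4:
  φ: 20 + 21.719/60 = 20.3619833
  N → positive
  λ: 164 + 16.224/60 = 164.2704000
  E → positive

1. 61.644100, 0.206500
2. 53.104267, 145.984500
3. -37.819983, -163.377413
4. 20.361983, 164.270400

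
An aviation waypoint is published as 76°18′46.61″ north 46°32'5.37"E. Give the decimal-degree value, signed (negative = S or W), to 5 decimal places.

Latitude: 76° + 18/60 + 46.61/3600 = 76 + 0.300000 + 0.012947 = 76.312947
N ⇒ keep positive
Longitude: 46° + 32/60 + 5.37/3600 = 46 + 0.533333 + 0.001492 = 46.534825
E ⇒ keep positive

76.31295, 46.53483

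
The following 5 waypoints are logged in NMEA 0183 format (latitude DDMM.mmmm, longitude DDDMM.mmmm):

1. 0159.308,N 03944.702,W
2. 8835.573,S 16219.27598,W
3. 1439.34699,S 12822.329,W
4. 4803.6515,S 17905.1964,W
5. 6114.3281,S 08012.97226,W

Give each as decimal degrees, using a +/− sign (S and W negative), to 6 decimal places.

Point 1:
  Latitude: degrees = first 2 digits = 1, minutes = 59.308; 1 + 59.308/60 = 1.9884667
  N ⇒ keep positive
  Lon: split at 3 digits → 039° and 44.702′; 39 + 44.702/60 = 39.7450333
  W ⇒ negate
Point 2:
  Latitude: degrees = first 2 digits = 88, minutes = 35.573; 88 + 35.573/60 = 88.5928833
  S ⇒ negate
  Longitude: degrees = first 3 digits = 162, minutes = 19.27598; 162 + 19.27598/60 = 162.3212663
  W ⇒ negate
Point 3:
  Latitude: degrees = first 2 digits = 14, minutes = 39.34699; 14 + 39.34699/60 = 14.6557832
  S → negative
  λ: split at 3 digits → 128° and 22.329′; 128 + 22.329/60 = 128.3721500
  W ⇒ negate
Point 4:
  Latitude: degrees = first 2 digits = 48, minutes = 3.6515; 48 + 3.6515/60 = 48.0608583
  S → negative
  λ: degrees = first 3 digits = 179, minutes = 5.1964; 179 + 5.1964/60 = 179.0866067
  W → negative
Point 5:
  φ: split at 2 digits → 61° and 14.3281′; 61 + 14.3281/60 = 61.2388017
  hemisphere S, so the sign is −
  Longitude: split at 3 digits → 080° and 12.97226′; 80 + 12.97226/60 = 80.2162043
  hemisphere W, so the sign is −

1. 1.988467, -39.745033
2. -88.592883, -162.321266
3. -14.655783, -128.372150
4. -48.060858, -179.086607
5. -61.238802, -80.216204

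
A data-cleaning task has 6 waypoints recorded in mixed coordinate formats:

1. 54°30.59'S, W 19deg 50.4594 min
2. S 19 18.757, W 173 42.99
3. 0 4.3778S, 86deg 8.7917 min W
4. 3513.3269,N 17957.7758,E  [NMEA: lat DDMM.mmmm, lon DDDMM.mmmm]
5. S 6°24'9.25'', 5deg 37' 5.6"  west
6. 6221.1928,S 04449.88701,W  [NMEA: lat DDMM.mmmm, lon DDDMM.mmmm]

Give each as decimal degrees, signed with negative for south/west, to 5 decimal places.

1. -54.50983, -19.84099
2. -19.31262, -173.71650
3. -0.07296, -86.14653
4. 35.22212, 179.96293
5. -6.40257, -5.61822
6. -62.35321, -44.83145

Point 1:
  Lat: 30.59′ = 0.509833°; total 54.509833
  S → negative
  λ: 50.4594′ = 0.840990°; total 19.840990
  W → negative
Point 2:
  Lat: 18.757′ = 0.312617°; total 19.312617
  hemisphere S, so the sign is −
  Longitude: 173 + 42.99/60 = 173.716500
  W → negative
Point 3:
  Lat: 0 + 4.3778/60 = 0.072963
  S ⇒ negate
  Longitude: 86 + 8.7917/60 = 86.146528
  W → negative
Point 4:
  Latitude: split at 2 digits → 35° and 13.3269′; 35 + 13.3269/60 = 35.222115
  N ⇒ keep positive
  Longitude: degrees = first 3 digits = 179, minutes = 57.7758; 179 + 57.7758/60 = 179.962930
  E ⇒ keep positive
Point 5:
  φ: 6° + 24/60 + 9.25/3600 = 6 + 0.400000 + 0.002569 = 6.402569
  S → negative
  Longitude: 5 + 37/60 + 5.6/3600 = 5.618222
  W ⇒ negate
Point 6:
  Latitude: split at 2 digits → 62° and 21.1928′; 62 + 21.1928/60 = 62.353213
  S ⇒ negate
  λ: degrees = first 3 digits = 44, minutes = 49.88701; 44 + 49.88701/60 = 44.831450
  W → negative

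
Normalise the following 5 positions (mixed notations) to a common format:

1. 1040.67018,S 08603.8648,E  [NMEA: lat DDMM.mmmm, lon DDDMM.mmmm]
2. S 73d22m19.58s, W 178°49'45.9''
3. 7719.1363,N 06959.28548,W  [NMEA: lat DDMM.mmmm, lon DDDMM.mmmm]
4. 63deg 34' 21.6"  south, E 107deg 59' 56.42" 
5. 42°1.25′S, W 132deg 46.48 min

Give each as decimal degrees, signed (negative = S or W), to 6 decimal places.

Point 1:
  Lat: split at 2 digits → 10° and 40.67018′; 10 + 40.67018/60 = 10.6778363
  hemisphere S, so the sign is −
  Lon: degrees = first 3 digits = 86, minutes = 3.8648; 86 + 3.8648/60 = 86.0644133
  E → positive
Point 2:
  Latitude: 73 + 22/60 + 19.58/3600 = 73.3721056
  hemisphere S, so the sign is −
  Longitude: 178 + 49/60 + 45.9/3600 = 178.8294167
  W ⇒ negate
Point 3:
  Latitude: degrees = first 2 digits = 77, minutes = 19.1363; 77 + 19.1363/60 = 77.3189383
  N ⇒ keep positive
  Longitude: degrees = first 3 digits = 69, minutes = 59.28548; 69 + 59.28548/60 = 69.9880913
  W ⇒ negate
Point 4:
  φ: 63 + 34/60 + 21.6/3600 = 63.5726667
  hemisphere S, so the sign is −
  Lon: 107° + 59/60 + 56.42/3600 = 107 + 0.983333 + 0.015672 = 107.9990056
  E → positive
Point 5:
  φ: 42 + 1.25/60 = 42.0208333
  hemisphere S, so the sign is −
  λ: 46.48′ = 0.774667°; total 132.7746667
  W → negative

1. -10.677836, 86.064413
2. -73.372106, -178.829417
3. 77.318938, -69.988091
4. -63.572667, 107.999006
5. -42.020833, -132.774667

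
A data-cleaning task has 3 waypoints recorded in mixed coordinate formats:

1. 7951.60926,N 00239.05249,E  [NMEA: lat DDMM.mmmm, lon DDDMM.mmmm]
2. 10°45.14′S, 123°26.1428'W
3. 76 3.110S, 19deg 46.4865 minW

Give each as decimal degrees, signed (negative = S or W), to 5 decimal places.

Point 1:
  Latitude: degrees = first 2 digits = 79, minutes = 51.60926; 79 + 51.60926/60 = 79.860154
  N → positive
  λ: degrees = first 3 digits = 2, minutes = 39.05249; 2 + 39.05249/60 = 2.650875
  E ⇒ keep positive
Point 2:
  Latitude: 10 + 45.14/60 = 10.752333
  S ⇒ negate
  Lon: 123 + 26.1428/60 = 123.435713
  hemisphere W, so the sign is −
Point 3:
  Lat: 3.11′ = 0.051833°; total 76.051833
  S ⇒ negate
  λ: 46.4865′ = 0.774775°; total 19.774775
  W ⇒ negate

1. 79.86015, 2.65087
2. -10.75233, -123.43571
3. -76.05183, -19.77478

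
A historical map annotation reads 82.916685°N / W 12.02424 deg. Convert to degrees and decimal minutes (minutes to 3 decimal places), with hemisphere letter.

Lat: fractional part 0.916685 → 55.00110 minutes
Longitude: fractional part 0.024240 → 1.45440 minutes

82° 55.001′ N, 12° 1.454′ W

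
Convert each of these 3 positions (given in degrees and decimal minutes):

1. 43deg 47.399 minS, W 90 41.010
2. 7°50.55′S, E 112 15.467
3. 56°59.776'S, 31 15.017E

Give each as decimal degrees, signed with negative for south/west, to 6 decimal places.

1. -43.789983, -90.683500
2. -7.842500, 112.257783
3. -56.996267, 31.250283

Point 1:
  Latitude: 43 + 47.399/60 = 43.7899833
  S ⇒ negate
  Lon: 41.01′ = 0.683500°; total 90.6835000
  hemisphere W, so the sign is −
Point 2:
  φ: 50.55′ = 0.842500°; total 7.8425000
  hemisphere S, so the sign is −
  λ: 112 + 15.467/60 = 112.2577833
  E ⇒ keep positive
Point 3:
  Lat: 56 + 59.776/60 = 56.9962667
  S → negative
  Lon: 15.017′ = 0.250283°; total 31.2502833
  E → positive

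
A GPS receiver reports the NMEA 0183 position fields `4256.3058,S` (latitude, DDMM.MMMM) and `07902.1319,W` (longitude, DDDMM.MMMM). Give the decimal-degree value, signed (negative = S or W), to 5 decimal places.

-42.93843, -79.03553

Latitude: split at 2 digits → 42° and 56.3058′; 42 + 56.3058/60 = 42.938430
hemisphere S, so the sign is −
λ: split at 3 digits → 079° and 2.1319′; 79 + 2.1319/60 = 79.035532
W ⇒ negate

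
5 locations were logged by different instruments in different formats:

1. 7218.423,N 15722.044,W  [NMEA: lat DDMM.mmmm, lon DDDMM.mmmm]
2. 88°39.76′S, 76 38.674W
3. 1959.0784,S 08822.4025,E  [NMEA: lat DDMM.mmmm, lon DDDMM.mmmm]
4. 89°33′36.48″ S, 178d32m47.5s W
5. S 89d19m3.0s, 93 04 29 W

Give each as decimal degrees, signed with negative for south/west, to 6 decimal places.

1. 72.307050, -157.367400
2. -88.662667, -76.644567
3. -19.984640, 88.373375
4. -89.560133, -178.546528
5. -89.317500, -93.074722

Point 1:
  Lat: split at 2 digits → 72° and 18.423′; 72 + 18.423/60 = 72.3070500
  N → positive
  Lon: degrees = first 3 digits = 157, minutes = 22.044; 157 + 22.044/60 = 157.3674000
  W → negative
Point 2:
  Lat: 88 + 39.76/60 = 88.6626667
  hemisphere S, so the sign is −
  Longitude: 76 + 38.674/60 = 76.6445667
  W → negative
Point 3:
  Lat: split at 2 digits → 19° and 59.0784′; 19 + 59.0784/60 = 19.9846400
  S ⇒ negate
  λ: split at 3 digits → 088° and 22.4025′; 88 + 22.4025/60 = 88.3733750
  E → positive
Point 4:
  φ: 89° + 33/60 + 36.48/3600 = 89 + 0.550000 + 0.010133 = 89.5601333
  hemisphere S, so the sign is −
  λ: 32′ + 47.5″ = 32.79167′; 178 + 32.79167/60 = 178.5465278
  W → negative
Point 5:
  φ: 89 + 19/60 + 3/3600 = 89.3175000
  S → negative
  Lon: 93° + 4/60 + 29/3600 = 93 + 0.066667 + 0.008056 = 93.0747222
  hemisphere W, so the sign is −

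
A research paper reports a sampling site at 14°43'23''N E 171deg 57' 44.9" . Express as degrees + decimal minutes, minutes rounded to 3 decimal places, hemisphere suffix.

14° 43.383′ N, 171° 57.748′ E

Lat: 43 + 23/60 = 43.38333′
Lon: seconds/60 = 0.74833; minutes = 57 + 0.74833 = 57.74833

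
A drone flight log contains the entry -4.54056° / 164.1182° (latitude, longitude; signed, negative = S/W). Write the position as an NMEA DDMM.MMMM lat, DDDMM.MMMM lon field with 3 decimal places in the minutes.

Latitude is negative → S; |value| = 4.540560
Latitude: minutes = (4.540560 − 4) × 60 = 32.43360
λ: fractional part 0.118200 → 7.09200 minutes

0432.434,S / 16407.092,E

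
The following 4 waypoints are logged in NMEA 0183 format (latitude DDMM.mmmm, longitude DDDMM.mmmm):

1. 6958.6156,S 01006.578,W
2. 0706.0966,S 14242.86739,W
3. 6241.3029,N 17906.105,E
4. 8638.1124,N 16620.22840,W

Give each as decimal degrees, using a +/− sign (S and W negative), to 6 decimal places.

Point 1:
  φ: degrees = first 2 digits = 69, minutes = 58.6156; 69 + 58.6156/60 = 69.9769267
  S → negative
  Longitude: degrees = first 3 digits = 10, minutes = 6.578; 10 + 6.578/60 = 10.1096333
  W → negative
Point 2:
  Latitude: degrees = first 2 digits = 7, minutes = 6.0966; 7 + 6.0966/60 = 7.1016100
  S → negative
  Longitude: degrees = first 3 digits = 142, minutes = 42.86739; 142 + 42.86739/60 = 142.7144565
  W → negative
Point 3:
  Lat: split at 2 digits → 62° and 41.3029′; 62 + 41.3029/60 = 62.6883817
  N → positive
  Lon: degrees = first 3 digits = 179, minutes = 6.105; 179 + 6.105/60 = 179.1017500
  E ⇒ keep positive
Point 4:
  φ: split at 2 digits → 86° and 38.1124′; 86 + 38.1124/60 = 86.6352067
  N ⇒ keep positive
  Longitude: split at 3 digits → 166° and 20.2284′; 166 + 20.2284/60 = 166.3371400
  W → negative

1. -69.976927, -10.109633
2. -7.101610, -142.714457
3. 62.688382, 179.101750
4. 86.635207, -166.337140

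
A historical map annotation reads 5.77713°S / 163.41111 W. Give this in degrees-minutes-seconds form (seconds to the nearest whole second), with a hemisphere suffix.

5°46′38″ S, 163°24′40″ W

Lat: 0.777130 × 60 = 46.62780′ → 46′, remainder × 60 = 37.67″
Lon: whole degrees 163; 24.66660′ → 24′ and 40.00″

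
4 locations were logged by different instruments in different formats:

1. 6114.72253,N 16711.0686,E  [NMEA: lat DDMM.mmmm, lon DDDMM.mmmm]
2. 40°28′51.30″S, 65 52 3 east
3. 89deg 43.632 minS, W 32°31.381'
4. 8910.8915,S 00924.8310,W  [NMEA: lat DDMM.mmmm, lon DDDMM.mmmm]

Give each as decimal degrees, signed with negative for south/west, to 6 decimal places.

1. 61.245376, 167.184477
2. -40.480917, 65.867500
3. -89.727200, -32.523017
4. -89.181525, -9.413850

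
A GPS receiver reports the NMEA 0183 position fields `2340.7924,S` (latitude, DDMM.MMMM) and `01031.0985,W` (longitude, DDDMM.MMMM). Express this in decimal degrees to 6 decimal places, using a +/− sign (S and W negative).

φ: degrees = first 2 digits = 23, minutes = 40.7924; 23 + 40.7924/60 = 23.6798733
S ⇒ negate
Lon: degrees = first 3 digits = 10, minutes = 31.0985; 10 + 31.0985/60 = 10.5183083
hemisphere W, so the sign is −

-23.679873, -10.518308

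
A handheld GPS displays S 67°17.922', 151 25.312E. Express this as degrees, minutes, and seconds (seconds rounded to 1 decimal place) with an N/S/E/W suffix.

φ: fractional minutes 0.92200 × 60 = 55.320″
Longitude: 25.31200′ → 25′ and 0.31200 × 60 = 18.720″

67°17′55.3″ S, 151°25′18.7″ E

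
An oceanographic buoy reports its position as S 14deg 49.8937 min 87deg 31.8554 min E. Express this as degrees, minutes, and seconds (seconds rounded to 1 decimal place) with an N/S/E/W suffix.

Lat: fractional minutes 0.89370 × 60 = 53.622″
λ: fractional minutes 0.85540 × 60 = 51.324″

14°49′53.6″ S, 87°31′51.3″ E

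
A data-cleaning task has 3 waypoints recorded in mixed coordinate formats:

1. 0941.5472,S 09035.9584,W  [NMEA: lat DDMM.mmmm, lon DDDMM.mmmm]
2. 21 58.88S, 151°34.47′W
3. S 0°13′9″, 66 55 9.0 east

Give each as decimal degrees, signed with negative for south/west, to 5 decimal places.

Point 1:
  Lat: degrees = first 2 digits = 9, minutes = 41.5472; 9 + 41.5472/60 = 9.692453
  S ⇒ negate
  Longitude: split at 3 digits → 090° and 35.9584′; 90 + 35.9584/60 = 90.599307
  hemisphere W, so the sign is −
Point 2:
  Lat: 58.88′ = 0.981333°; total 21.981333
  S → negative
  Lon: 151 + 34.47/60 = 151.574500
  W ⇒ negate
Point 3:
  Latitude: 13′ + 9″ = 13.15000′; 0 + 13.15000/60 = 0.219167
  S → negative
  Lon: 66 + 55/60 + 9/3600 = 66.919167
  E → positive

1. -9.69245, -90.59931
2. -21.98133, -151.57450
3. -0.21917, 66.91917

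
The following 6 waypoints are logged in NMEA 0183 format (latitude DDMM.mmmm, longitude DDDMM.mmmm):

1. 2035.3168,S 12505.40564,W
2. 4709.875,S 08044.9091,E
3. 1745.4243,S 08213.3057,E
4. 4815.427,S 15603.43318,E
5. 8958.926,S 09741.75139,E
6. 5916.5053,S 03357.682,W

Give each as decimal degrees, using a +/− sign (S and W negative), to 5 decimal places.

1. -20.58861, -125.09009
2. -47.16458, 80.74849
3. -17.75707, 82.22176
4. -48.25712, 156.05722
5. -89.98210, 97.69586
6. -59.27509, -33.96137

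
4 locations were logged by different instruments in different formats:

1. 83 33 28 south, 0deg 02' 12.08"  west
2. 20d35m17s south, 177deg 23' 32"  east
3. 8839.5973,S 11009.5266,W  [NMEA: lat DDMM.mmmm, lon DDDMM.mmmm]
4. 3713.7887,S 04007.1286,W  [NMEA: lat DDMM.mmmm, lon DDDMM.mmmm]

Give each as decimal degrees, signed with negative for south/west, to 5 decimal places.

1. -83.55778, -0.03669
2. -20.58806, 177.39222
3. -88.65996, -110.15878
4. -37.22981, -40.11881

Point 1:
  φ: 33′ + 28″ = 33.46667′; 83 + 33.46667/60 = 83.557778
  hemisphere S, so the sign is −
  Longitude: 2′ + 12.08″ = 2.20133′; 0 + 2.20133/60 = 0.036689
  W → negative
Point 2:
  Latitude: 20 + 35/60 + 17/3600 = 20.588056
  S → negative
  λ: 177° + 23/60 + 32/3600 = 177 + 0.383333 + 0.008889 = 177.392222
  E → positive
Point 3:
  φ: split at 2 digits → 88° and 39.5973′; 88 + 39.5973/60 = 88.659955
  S → negative
  λ: degrees = first 3 digits = 110, minutes = 9.5266; 110 + 9.5266/60 = 110.158777
  W ⇒ negate
Point 4:
  Latitude: split at 2 digits → 37° and 13.7887′; 37 + 13.7887/60 = 37.229812
  hemisphere S, so the sign is −
  λ: split at 3 digits → 040° and 7.1286′; 40 + 7.1286/60 = 40.118810
  hemisphere W, so the sign is −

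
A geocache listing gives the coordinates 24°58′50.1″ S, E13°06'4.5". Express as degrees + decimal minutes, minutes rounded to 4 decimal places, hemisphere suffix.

24° 58.8350′ S, 13° 6.0750′ E

Lat: 58 + 50.1/60 = 58.835000′
Lon: 6 + 4.5/60 = 6.075000′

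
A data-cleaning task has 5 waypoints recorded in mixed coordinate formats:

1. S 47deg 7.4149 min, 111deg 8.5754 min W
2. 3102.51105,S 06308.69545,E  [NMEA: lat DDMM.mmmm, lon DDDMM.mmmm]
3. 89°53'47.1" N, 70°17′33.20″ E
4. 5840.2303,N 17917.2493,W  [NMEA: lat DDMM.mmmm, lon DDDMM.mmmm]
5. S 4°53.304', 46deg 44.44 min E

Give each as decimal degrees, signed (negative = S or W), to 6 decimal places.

Point 1:
  Lat: 7.4149′ = 0.123582°; total 47.1235817
  S → negative
  Lon: 8.5754′ = 0.142923°; total 111.1429233
  W ⇒ negate
Point 2:
  φ: split at 2 digits → 31° and 2.51105′; 31 + 2.51105/60 = 31.0418508
  S → negative
  Lon: degrees = first 3 digits = 63, minutes = 8.69545; 63 + 8.69545/60 = 63.1449242
  E ⇒ keep positive
Point 3:
  Latitude: 89 + 53/60 + 47.1/3600 = 89.8964167
  N → positive
  Longitude: 17′ + 33.2″ = 17.55333′; 70 + 17.55333/60 = 70.2925556
  E → positive
Point 4:
  φ: degrees = first 2 digits = 58, minutes = 40.2303; 58 + 40.2303/60 = 58.6705050
  N → positive
  Longitude: degrees = first 3 digits = 179, minutes = 17.2493; 179 + 17.2493/60 = 179.2874883
  hemisphere W, so the sign is −
Point 5:
  Latitude: 4 + 53.304/60 = 4.8884000
  hemisphere S, so the sign is −
  λ: 46 + 44.44/60 = 46.7406667
  E ⇒ keep positive

1. -47.123582, -111.142923
2. -31.041851, 63.144924
3. 89.896417, 70.292556
4. 58.670505, -179.287488
5. -4.888400, 46.740667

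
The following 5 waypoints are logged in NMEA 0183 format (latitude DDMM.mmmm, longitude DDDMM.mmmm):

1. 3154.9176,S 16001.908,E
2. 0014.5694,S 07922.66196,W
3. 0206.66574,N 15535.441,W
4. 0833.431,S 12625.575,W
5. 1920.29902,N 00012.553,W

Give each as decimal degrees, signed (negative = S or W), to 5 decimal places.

Point 1:
  Lat: degrees = first 2 digits = 31, minutes = 54.9176; 31 + 54.9176/60 = 31.915293
  hemisphere S, so the sign is −
  λ: degrees = first 3 digits = 160, minutes = 1.908; 160 + 1.908/60 = 160.031800
  E ⇒ keep positive
Point 2:
  Lat: split at 2 digits → 00° and 14.5694′; 0 + 14.5694/60 = 0.242823
  S → negative
  Longitude: degrees = first 3 digits = 79, minutes = 22.66196; 79 + 22.66196/60 = 79.377699
  W ⇒ negate
Point 3:
  Lat: degrees = first 2 digits = 2, minutes = 6.66574; 2 + 6.66574/60 = 2.111096
  N → positive
  Longitude: split at 3 digits → 155° and 35.441′; 155 + 35.441/60 = 155.590683
  hemisphere W, so the sign is −
Point 4:
  Lat: split at 2 digits → 08° and 33.431′; 8 + 33.431/60 = 8.557183
  S → negative
  Lon: split at 3 digits → 126° and 25.575′; 126 + 25.575/60 = 126.426250
  W → negative
Point 5:
  Lat: degrees = first 2 digits = 19, minutes = 20.29902; 19 + 20.29902/60 = 19.338317
  N → positive
  Longitude: split at 3 digits → 000° and 12.553′; 0 + 12.553/60 = 0.209217
  W ⇒ negate

1. -31.91529, 160.03180
2. -0.24282, -79.37770
3. 2.11110, -155.59068
4. -8.55718, -126.42625
5. 19.33832, -0.20922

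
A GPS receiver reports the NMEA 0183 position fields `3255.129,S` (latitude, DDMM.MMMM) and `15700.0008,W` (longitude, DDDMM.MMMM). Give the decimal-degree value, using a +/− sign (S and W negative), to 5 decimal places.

φ: degrees = first 2 digits = 32, minutes = 55.129; 32 + 55.129/60 = 32.918817
S → negative
Longitude: split at 3 digits → 157° and 0.0008′; 157 + 0.0008/60 = 157.000013
hemisphere W, so the sign is −

-32.91882, -157.00001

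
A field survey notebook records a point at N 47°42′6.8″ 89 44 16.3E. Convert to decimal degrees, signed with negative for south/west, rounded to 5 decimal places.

φ: 47° + 42/60 + 6.8/3600 = 47 + 0.700000 + 0.001889 = 47.701889
N → positive
Longitude: 89 + 44/60 + 16.3/3600 = 89.737861
E ⇒ keep positive

47.70189, 89.73786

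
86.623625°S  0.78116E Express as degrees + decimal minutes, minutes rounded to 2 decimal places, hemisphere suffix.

Lat: 86° + 0.623625 × 60 = 86° 37.4175′
λ: 0° + 0.781160 × 60 = 0° 46.8696′

86° 37.42′ S, 0° 46.87′ E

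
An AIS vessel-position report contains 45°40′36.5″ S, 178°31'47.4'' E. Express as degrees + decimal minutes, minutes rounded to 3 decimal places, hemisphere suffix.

Latitude: seconds/60 = 0.60833; minutes = 40 + 0.60833 = 40.60833
Lon: seconds/60 = 0.79000; minutes = 31 + 0.79000 = 31.79000

45° 40.608′ S, 178° 31.790′ E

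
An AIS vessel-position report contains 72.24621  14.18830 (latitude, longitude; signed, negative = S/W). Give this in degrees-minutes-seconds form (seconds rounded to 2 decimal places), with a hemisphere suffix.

72°14′46.36″ N, 14°11′17.88″ E

Latitude: 0.246210° → 14.77260′; 0.77260 × 60 = 46.3560″
Lon: whole degrees 14; 11.29800′ → 11′ and 17.8800″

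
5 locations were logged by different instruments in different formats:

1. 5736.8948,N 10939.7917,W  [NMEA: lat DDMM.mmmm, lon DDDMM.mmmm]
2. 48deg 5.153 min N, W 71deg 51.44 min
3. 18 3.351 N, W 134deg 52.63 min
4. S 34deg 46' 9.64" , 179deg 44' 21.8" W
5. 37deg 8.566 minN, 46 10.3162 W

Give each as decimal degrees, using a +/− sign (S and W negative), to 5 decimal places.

Point 1:
  Latitude: degrees = first 2 digits = 57, minutes = 36.8948; 57 + 36.8948/60 = 57.614913
  N → positive
  Longitude: split at 3 digits → 109° and 39.7917′; 109 + 39.7917/60 = 109.663195
  hemisphere W, so the sign is −
Point 2:
  Lat: 48 + 5.153/60 = 48.085883
  N → positive
  Lon: 71 + 51.44/60 = 71.857333
  W → negative
Point 3:
  Latitude: 3.351′ = 0.055850°; total 18.055850
  N → positive
  λ: 134 + 52.63/60 = 134.877167
  W ⇒ negate
Point 4:
  φ: 46′ + 9.64″ = 46.16067′; 34 + 46.16067/60 = 34.769344
  hemisphere S, so the sign is −
  Longitude: 44′ + 21.8″ = 44.36333′; 179 + 44.36333/60 = 179.739389
  W → negative
Point 5:
  Latitude: 37 + 8.566/60 = 37.142767
  N ⇒ keep positive
  Longitude: 10.3162′ = 0.171937°; total 46.171937
  W → negative

1. 57.61491, -109.66320
2. 48.08588, -71.85733
3. 18.05585, -134.87717
4. -34.76934, -179.73939
5. 37.14277, -46.17194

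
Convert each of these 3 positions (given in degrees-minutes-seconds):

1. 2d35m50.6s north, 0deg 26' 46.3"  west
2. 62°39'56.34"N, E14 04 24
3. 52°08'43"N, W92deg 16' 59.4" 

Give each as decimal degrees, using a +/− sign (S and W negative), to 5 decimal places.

Point 1:
  Latitude: 35′ + 50.6″ = 35.84333′; 2 + 35.84333/60 = 2.597389
  N → positive
  Lon: 26′ + 46.3″ = 26.77167′; 0 + 26.77167/60 = 0.446194
  hemisphere W, so the sign is −
Point 2:
  φ: 62 + 39/60 + 56.34/3600 = 62.665650
  N → positive
  λ: 14° + 4/60 + 24/3600 = 14 + 0.066667 + 0.006667 = 14.073333
  E ⇒ keep positive
Point 3:
  Latitude: 52° + 8/60 + 43/3600 = 52 + 0.133333 + 0.011944 = 52.145278
  N → positive
  Lon: 92° + 16/60 + 59.4/3600 = 92 + 0.266667 + 0.016500 = 92.283167
  W ⇒ negate

1. 2.59739, -0.44619
2. 62.66565, 14.07333
3. 52.14528, -92.28317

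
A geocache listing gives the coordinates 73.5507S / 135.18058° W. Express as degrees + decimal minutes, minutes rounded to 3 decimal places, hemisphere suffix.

73° 33.042′ S, 135° 10.835′ W

Lat: 73° + 0.550700 × 60 = 73° 33.04200′
Lon: minutes = (135.180580 − 135) × 60 = 10.83480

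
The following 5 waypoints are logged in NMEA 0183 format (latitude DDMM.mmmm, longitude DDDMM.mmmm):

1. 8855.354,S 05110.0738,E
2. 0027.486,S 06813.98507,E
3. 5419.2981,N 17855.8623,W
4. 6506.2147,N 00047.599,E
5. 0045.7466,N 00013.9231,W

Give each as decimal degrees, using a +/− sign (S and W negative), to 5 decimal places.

Point 1:
  Lat: split at 2 digits → 88° and 55.354′; 88 + 55.354/60 = 88.922567
  S → negative
  λ: degrees = first 3 digits = 51, minutes = 10.0738; 51 + 10.0738/60 = 51.167897
  E ⇒ keep positive
Point 2:
  Latitude: degrees = first 2 digits = 0, minutes = 27.486; 0 + 27.486/60 = 0.458100
  hemisphere S, so the sign is −
  λ: degrees = first 3 digits = 68, minutes = 13.98507; 68 + 13.98507/60 = 68.233085
  E ⇒ keep positive
Point 3:
  φ: degrees = first 2 digits = 54, minutes = 19.2981; 54 + 19.2981/60 = 54.321635
  N ⇒ keep positive
  Longitude: degrees = first 3 digits = 178, minutes = 55.8623; 178 + 55.8623/60 = 178.931038
  W ⇒ negate
Point 4:
  Latitude: split at 2 digits → 65° and 6.2147′; 65 + 6.2147/60 = 65.103578
  N ⇒ keep positive
  Longitude: split at 3 digits → 000° and 47.599′; 0 + 47.599/60 = 0.793317
  E ⇒ keep positive
Point 5:
  Lat: degrees = first 2 digits = 0, minutes = 45.7466; 0 + 45.7466/60 = 0.762443
  N ⇒ keep positive
  Longitude: split at 3 digits → 000° and 13.9231′; 0 + 13.9231/60 = 0.232052
  W → negative

1. -88.92257, 51.16790
2. -0.45810, 68.23308
3. 54.32164, -178.93104
4. 65.10358, 0.79332
5. 0.76244, -0.23205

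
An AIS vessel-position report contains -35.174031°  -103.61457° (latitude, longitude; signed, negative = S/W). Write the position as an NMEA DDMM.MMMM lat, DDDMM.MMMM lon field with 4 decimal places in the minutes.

3510.4419,S / 10336.8742,W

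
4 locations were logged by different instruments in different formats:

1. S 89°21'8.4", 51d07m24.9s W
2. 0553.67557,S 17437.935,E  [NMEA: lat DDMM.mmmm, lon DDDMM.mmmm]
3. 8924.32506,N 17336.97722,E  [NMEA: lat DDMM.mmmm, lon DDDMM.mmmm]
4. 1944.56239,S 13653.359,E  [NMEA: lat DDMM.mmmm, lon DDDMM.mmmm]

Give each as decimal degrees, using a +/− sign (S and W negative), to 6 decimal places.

1. -89.352333, -51.123583
2. -5.894593, 174.632250
3. 89.405418, 173.616287
4. -19.742707, 136.889317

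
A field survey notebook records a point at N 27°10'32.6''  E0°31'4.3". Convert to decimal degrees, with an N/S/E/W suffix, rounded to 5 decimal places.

27.17572° N, 0.51786° E

φ: 10′ + 32.6″ = 10.54333′; 27 + 10.54333/60 = 27.175722
Longitude: 31′ + 4.3″ = 31.07167′; 0 + 31.07167/60 = 0.517861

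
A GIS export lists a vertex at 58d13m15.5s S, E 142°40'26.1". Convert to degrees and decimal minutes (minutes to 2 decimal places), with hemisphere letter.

58° 13.26′ S, 142° 40.44′ E

φ: 13 + 15.5/60 = 13.2583′
Longitude: seconds/60 = 0.43500; minutes = 40 + 0.43500 = 40.4350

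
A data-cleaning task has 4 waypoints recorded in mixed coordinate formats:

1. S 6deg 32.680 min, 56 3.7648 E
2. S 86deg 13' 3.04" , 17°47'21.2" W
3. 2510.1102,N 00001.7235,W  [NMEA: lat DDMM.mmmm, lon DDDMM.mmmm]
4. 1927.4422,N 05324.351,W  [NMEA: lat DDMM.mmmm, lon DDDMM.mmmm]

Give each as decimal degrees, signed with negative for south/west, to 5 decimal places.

1. -6.54467, 56.06275
2. -86.21751, -17.78922
3. 25.16850, -0.02873
4. 19.45737, -53.40585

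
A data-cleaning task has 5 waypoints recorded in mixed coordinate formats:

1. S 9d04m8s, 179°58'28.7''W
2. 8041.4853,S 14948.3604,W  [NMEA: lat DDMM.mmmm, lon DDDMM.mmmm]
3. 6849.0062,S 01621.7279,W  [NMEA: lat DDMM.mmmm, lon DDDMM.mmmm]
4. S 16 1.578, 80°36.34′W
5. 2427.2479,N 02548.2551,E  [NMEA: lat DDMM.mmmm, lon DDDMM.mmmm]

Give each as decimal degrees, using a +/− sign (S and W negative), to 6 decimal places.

1. -9.068889, -179.974639
2. -80.691422, -149.806007
3. -68.816770, -16.362132
4. -16.026300, -80.605667
5. 24.454132, 25.804252

Point 1:
  φ: 9° + 4/60 + 8/3600 = 9 + 0.066667 + 0.002222 = 9.0688889
  hemisphere S, so the sign is −
  Lon: 179 + 58/60 + 28.7/3600 = 179.9746389
  hemisphere W, so the sign is −
Point 2:
  φ: split at 2 digits → 80° and 41.4853′; 80 + 41.4853/60 = 80.6914217
  S ⇒ negate
  Lon: split at 3 digits → 149° and 48.3604′; 149 + 48.3604/60 = 149.8060067
  hemisphere W, so the sign is −
Point 3:
  φ: degrees = first 2 digits = 68, minutes = 49.0062; 68 + 49.0062/60 = 68.8167700
  hemisphere S, so the sign is −
  Longitude: degrees = first 3 digits = 16, minutes = 21.7279; 16 + 21.7279/60 = 16.3621317
  W → negative
Point 4:
  Latitude: 1.578′ = 0.026300°; total 16.0263000
  S ⇒ negate
  Lon: 80 + 36.34/60 = 80.6056667
  W → negative
Point 5:
  φ: split at 2 digits → 24° and 27.2479′; 24 + 27.2479/60 = 24.4541317
  N → positive
  Lon: degrees = first 3 digits = 25, minutes = 48.2551; 25 + 48.2551/60 = 25.8042517
  E → positive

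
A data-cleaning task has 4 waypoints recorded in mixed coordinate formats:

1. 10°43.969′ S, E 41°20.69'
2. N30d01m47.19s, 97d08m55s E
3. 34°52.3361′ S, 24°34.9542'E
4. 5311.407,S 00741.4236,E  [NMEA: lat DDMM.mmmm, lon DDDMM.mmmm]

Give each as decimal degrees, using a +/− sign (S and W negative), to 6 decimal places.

1. -10.732817, 41.344833
2. 30.029775, 97.148611
3. -34.872268, 24.582570
4. -53.190117, 7.690393

Point 1:
  Lat: 10 + 43.969/60 = 10.7328167
  S ⇒ negate
  Lon: 41 + 20.69/60 = 41.3448333
  E ⇒ keep positive
Point 2:
  φ: 30° + 1/60 + 47.19/3600 = 30 + 0.016667 + 0.013108 = 30.0297750
  N → positive
  Longitude: 8′ + 55″ = 8.91667′; 97 + 8.91667/60 = 97.1486111
  E → positive
Point 3:
  Lat: 52.3361′ = 0.872268°; total 34.8722683
  S → negative
  Lon: 34.9542′ = 0.582570°; total 24.5825700
  E → positive
Point 4:
  Lat: degrees = first 2 digits = 53, minutes = 11.407; 53 + 11.407/60 = 53.1901167
  S → negative
  λ: degrees = first 3 digits = 7, minutes = 41.4236; 7 + 41.4236/60 = 7.6903933
  E → positive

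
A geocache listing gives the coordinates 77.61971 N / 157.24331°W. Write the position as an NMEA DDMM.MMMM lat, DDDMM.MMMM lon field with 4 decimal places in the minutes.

φ: 77° + 0.619710 × 60 = 77° 37.182600′
λ: fractional part 0.243310 → 14.598600 minutes

7737.1826,N / 15714.5986,W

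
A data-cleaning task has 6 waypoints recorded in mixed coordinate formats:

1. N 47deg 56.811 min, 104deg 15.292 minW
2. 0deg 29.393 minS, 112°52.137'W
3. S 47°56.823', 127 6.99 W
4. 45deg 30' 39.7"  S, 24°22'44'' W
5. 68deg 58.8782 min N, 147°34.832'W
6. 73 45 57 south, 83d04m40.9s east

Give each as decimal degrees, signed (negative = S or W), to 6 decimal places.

1. 47.946850, -104.254867
2. -0.489883, -112.868950
3. -47.947050, -127.116500
4. -45.511028, -24.378889
5. 68.981303, -147.580533
6. -73.765833, 83.078028

Point 1:
  Latitude: 56.811′ = 0.946850°; total 47.9468500
  N ⇒ keep positive
  λ: 104 + 15.292/60 = 104.2548667
  W ⇒ negate
Point 2:
  Lat: 29.393′ = 0.489883°; total 0.4898833
  hemisphere S, so the sign is −
  Longitude: 52.137′ = 0.868950°; total 112.8689500
  W ⇒ negate
Point 3:
  Latitude: 56.823′ = 0.947050°; total 47.9470500
  S → negative
  λ: 6.99′ = 0.116500°; total 127.1165000
  W ⇒ negate
Point 4:
  Latitude: 30′ + 39.7″ = 30.66167′; 45 + 30.66167/60 = 45.5110278
  S → negative
  Lon: 24 + 22/60 + 44/3600 = 24.3788889
  W ⇒ negate
Point 5:
  φ: 58.8782′ = 0.981303°; total 68.9813033
  N → positive
  λ: 147 + 34.832/60 = 147.5805333
  W ⇒ negate
Point 6:
  φ: 73 + 45/60 + 57/3600 = 73.7658333
  S ⇒ negate
  Longitude: 4′ + 40.9″ = 4.68167′; 83 + 4.68167/60 = 83.0780278
  E ⇒ keep positive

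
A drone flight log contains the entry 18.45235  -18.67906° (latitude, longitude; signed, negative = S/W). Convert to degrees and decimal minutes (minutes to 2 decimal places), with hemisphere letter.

18° 27.14′ N, 18° 40.74′ W

φ: fractional part 0.452350 → 27.1410 minutes
Longitude is negative → W; |value| = 18.679060
λ: minutes = (18.679060 − 18) × 60 = 40.7436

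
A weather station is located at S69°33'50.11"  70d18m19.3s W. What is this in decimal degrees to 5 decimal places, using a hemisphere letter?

69.56392° S, 70.30536° W

φ: 69° + 33/60 + 50.11/3600 = 69 + 0.550000 + 0.013919 = 69.563919
Lon: 18′ + 19.3″ = 18.32167′; 70 + 18.32167/60 = 70.305361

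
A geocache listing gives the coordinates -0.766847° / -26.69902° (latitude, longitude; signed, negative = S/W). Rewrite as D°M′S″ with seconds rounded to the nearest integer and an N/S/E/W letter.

0°46′1″ S, 26°41′56″ W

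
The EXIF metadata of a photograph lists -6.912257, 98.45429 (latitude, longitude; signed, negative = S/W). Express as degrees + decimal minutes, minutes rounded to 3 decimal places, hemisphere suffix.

6° 54.735′ S, 98° 27.257′ E

Latitude is negative → S; |value| = 6.912257
Lat: 6° + 0.912257 × 60 = 6° 54.73542′
Longitude: 98° + 0.454290 × 60 = 98° 27.25740′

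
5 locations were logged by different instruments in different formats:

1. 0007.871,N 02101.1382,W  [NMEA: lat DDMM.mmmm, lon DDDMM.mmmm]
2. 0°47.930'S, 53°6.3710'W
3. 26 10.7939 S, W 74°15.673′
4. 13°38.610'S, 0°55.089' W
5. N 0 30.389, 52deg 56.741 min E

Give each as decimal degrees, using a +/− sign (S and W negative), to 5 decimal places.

1. 0.13118, -21.01897
2. -0.79883, -53.10618
3. -26.17990, -74.26122
4. -13.64350, -0.91815
5. 0.50648, 52.94568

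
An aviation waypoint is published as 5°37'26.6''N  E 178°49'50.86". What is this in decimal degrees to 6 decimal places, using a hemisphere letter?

φ: 5° + 37/60 + 26.6/3600 = 5 + 0.616667 + 0.007389 = 5.6240556
Lon: 178 + 49/60 + 50.86/3600 = 178.8307944

5.624056° N, 178.830794° E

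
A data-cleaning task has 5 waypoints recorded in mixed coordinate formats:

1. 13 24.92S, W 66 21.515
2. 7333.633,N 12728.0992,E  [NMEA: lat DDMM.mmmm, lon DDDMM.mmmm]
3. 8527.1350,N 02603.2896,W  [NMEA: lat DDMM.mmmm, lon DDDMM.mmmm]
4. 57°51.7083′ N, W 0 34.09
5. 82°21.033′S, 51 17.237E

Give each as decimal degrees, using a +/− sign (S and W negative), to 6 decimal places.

Point 1:
  Lat: 24.92′ = 0.415333°; total 13.4153333
  S ⇒ negate
  Lon: 66 + 21.515/60 = 66.3585833
  W → negative
Point 2:
  Lat: split at 2 digits → 73° and 33.633′; 73 + 33.633/60 = 73.5605500
  N ⇒ keep positive
  λ: degrees = first 3 digits = 127, minutes = 28.0992; 127 + 28.0992/60 = 127.4683200
  E ⇒ keep positive
Point 3:
  Lat: degrees = first 2 digits = 85, minutes = 27.135; 85 + 27.135/60 = 85.4522500
  N → positive
  Lon: split at 3 digits → 026° and 3.2896′; 26 + 3.2896/60 = 26.0548267
  hemisphere W, so the sign is −
Point 4:
  φ: 57 + 51.7083/60 = 57.8618050
  N ⇒ keep positive
  Longitude: 0 + 34.09/60 = 0.5681667
  hemisphere W, so the sign is −
Point 5:
  φ: 21.033′ = 0.350550°; total 82.3505500
  hemisphere S, so the sign is −
  Lon: 51 + 17.237/60 = 51.2872833
  E ⇒ keep positive

1. -13.415333, -66.358583
2. 73.560550, 127.468320
3. 85.452250, -26.054827
4. 57.861805, -0.568167
5. -82.350550, 51.287283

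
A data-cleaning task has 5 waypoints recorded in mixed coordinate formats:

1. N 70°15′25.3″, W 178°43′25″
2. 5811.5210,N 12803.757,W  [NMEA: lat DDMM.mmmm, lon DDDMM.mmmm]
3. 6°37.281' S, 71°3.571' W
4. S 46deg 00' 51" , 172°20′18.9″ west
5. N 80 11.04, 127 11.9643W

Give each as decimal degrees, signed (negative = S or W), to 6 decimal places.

Point 1:
  Latitude: 70° + 15/60 + 25.3/3600 = 70 + 0.250000 + 0.007028 = 70.2570278
  N ⇒ keep positive
  Lon: 178 + 43/60 + 25/3600 = 178.7236111
  W ⇒ negate
Point 2:
  φ: degrees = first 2 digits = 58, minutes = 11.521; 58 + 11.521/60 = 58.1920167
  N ⇒ keep positive
  λ: degrees = first 3 digits = 128, minutes = 3.757; 128 + 3.757/60 = 128.0626167
  W → negative
Point 3:
  φ: 6 + 37.281/60 = 6.6213500
  hemisphere S, so the sign is −
  Lon: 71 + 3.571/60 = 71.0595167
  W → negative
Point 4:
  Lat: 46 + 0/60 + 51/3600 = 46.0141667
  hemisphere S, so the sign is −
  λ: 20′ + 18.9″ = 20.31500′; 172 + 20.31500/60 = 172.3385833
  W ⇒ negate
Point 5:
  Latitude: 11.04′ = 0.184000°; total 80.1840000
  N ⇒ keep positive
  λ: 11.9643′ = 0.199405°; total 127.1994050
  W ⇒ negate

1. 70.257028, -178.723611
2. 58.192017, -128.062617
3. -6.621350, -71.059517
4. -46.014167, -172.338583
5. 80.184000, -127.199405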